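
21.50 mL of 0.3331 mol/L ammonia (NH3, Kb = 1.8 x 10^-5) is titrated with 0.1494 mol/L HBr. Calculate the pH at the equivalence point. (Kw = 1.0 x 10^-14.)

n(NH3) = 0.3331 x 0.02150 = 0.007162 mol; V(HBr) at equivalence = 0.007162/0.1494 = 0.04794 L.
At equivalence the base is fully converted to NH4+; total volume = 0.06944 L, so [NH4+] = 0.007162/0.06944 = 0.1031 M.
Ka(NH4+) = Kw/Kb = 1.0e-14 / 1.8 x 10^-5 = 5.56e-10.
[H^+] = sqrt(Ka x [NH4+]) = sqrt(5.56e-10 x 0.1031) = 7.57e-6 M.
pH = -log(7.57e-6) = 5.12.

5.12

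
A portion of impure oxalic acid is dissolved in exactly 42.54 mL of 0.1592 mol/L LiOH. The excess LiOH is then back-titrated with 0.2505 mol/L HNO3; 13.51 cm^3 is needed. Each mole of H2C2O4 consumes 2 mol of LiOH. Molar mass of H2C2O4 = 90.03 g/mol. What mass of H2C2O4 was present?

Total n(LiOH) added = 0.1592 x 0.04254 = 0.006772 mol.
n(HNO3) used = 0.2505 x 0.01351 = 0.003384 mol, which equals the excess n(LiOH).
So n(LiOH) consumed by the sample = 0.006772 - 0.003384 = 0.003388 mol.
n(H2C2O4) = 0.003388 / 2 = 0.001694 mol.
mass = 0.001694 mol x 90.03 g/mol = 0.153 g.

0.153 g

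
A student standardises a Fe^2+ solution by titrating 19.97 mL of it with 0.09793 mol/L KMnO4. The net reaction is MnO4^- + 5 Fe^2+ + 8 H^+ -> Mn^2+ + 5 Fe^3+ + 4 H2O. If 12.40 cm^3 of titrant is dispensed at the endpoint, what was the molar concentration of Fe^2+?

n(KMnO4) = 0.09793 x 0.01240 = 0.001214 mol.
From the balanced equation, 1 mol KMnO4 reacts with 5 mol Fe^2+, so n(Fe^2+) = 0.001214 x 5/1 = 0.006072 mol.
[Fe^2+] = 0.006072 / 0.01997 L = 0.304 M.

0.304 M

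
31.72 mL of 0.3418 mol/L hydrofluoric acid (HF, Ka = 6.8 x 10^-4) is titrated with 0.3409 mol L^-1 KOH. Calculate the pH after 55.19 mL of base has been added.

12.96

n(acid) = 0.3418 x 0.03172 = 0.01084 mol; n(KOH) added = 0.3409 x 0.05519 = 0.01881 mol.
Base is in excess by 0.01881 - 0.01084 = 0.007972 mol in a total volume of 0.08691 L.
[OH^-] = 0.007972/0.08691 = 0.09173 M, so pOH = 1.04 and pH = 14.00 - 1.04 = 12.96.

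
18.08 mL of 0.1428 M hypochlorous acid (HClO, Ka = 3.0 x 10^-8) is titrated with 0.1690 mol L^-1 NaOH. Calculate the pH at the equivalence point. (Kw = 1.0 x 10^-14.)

10.21

n(HClO) = 0.1428 x 0.01808 = 0.002582 mol; V(NaOH) at equivalence = 0.002582/0.1690 = 0.01528 L.
At equivalence all the acid is converted to ClO-; total volume = 0.01808 + 0.01528 = 0.03336 L, so [ClO-] = 0.002582/0.03336 = 0.07740 M.
Kb = Kw/Ka = 1.0e-14 / 3.0 x 10^-8 = 3.33e-7.
[OH^-] = sqrt(Kb x [ClO-]) = sqrt(3.33e-7 x 0.07740) = 0.000161 M.
pOH = 3.79, so pH = 14.00 - 3.79 = 10.21.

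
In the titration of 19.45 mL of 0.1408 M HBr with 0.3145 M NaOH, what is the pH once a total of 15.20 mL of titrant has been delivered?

n(acid) = 0.1408 x 0.01945 = 0.002739 mol; n(NaOH) added = 0.3145 x 0.01520 = 0.004780 mol.
Base is in excess by 0.004780 - 0.002739 = 0.002042 mol in a total volume of 0.03465 L.
[OH^-] = 0.002042/0.03465 = 0.05893 M, so pOH = 1.23 and pH = 14.00 - 1.23 = 12.77.

12.77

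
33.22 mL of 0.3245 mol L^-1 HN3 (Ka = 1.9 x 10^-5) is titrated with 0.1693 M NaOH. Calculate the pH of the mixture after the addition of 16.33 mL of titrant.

Initial n(HN3) = 0.3245 x 0.03322 = 0.01078 mol.
n(NaOH) added = 0.1693 x 0.01633 = 0.002765 mol, converting that many moles of HN3 to N3-.
Remaining n(HN3) = 0.008015 mol; n(N3-) = 0.002765 mol.
By Henderson-Hasselbalch, pH = pKa + log([A^-]/[HA]) = 4.72 + log(0.002765/0.008015) = 4.72 + (-0.46) = 4.26.

4.26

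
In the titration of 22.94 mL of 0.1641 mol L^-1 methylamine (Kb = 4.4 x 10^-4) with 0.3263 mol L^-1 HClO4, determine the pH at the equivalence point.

n(CH3NH2) = 0.1641 x 0.02294 = 0.003764 mol; V(HClO4) at equivalence = 0.003764/0.3263 = 0.01154 L.
At equivalence the base is fully converted to CH3NH3+; total volume = 0.03448 L, so [CH3NH3+] = 0.003764/0.03448 = 0.1092 M.
Ka(CH3NH3+) = Kw/Kb = 1.0e-14 / 4.4 x 10^-4 = 2.27e-11.
[H^+] = sqrt(Ka x [CH3NH3+]) = sqrt(2.27e-11 x 0.1092) = 1.58e-6 M.
pH = -log(1.58e-6) = 5.80.

5.80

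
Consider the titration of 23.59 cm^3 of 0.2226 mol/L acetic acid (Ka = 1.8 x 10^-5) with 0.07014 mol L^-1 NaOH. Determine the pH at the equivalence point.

8.74

n(CH3COOH) = 0.2226 x 0.02359 = 0.005251 mol; V(NaOH) at equivalence = 0.005251/0.07014 = 0.07487 L.
At equivalence all the acid is converted to CH3COO-; total volume = 0.02359 + 0.07487 = 0.09846 L, so [CH3COO-] = 0.005251/0.09846 = 0.05333 M.
Kb = Kw/Ka = 1.0e-14 / 1.8 x 10^-5 = 5.56e-10.
[OH^-] = sqrt(Kb x [CH3COO-]) = sqrt(5.56e-10 x 0.05333) = 5.44e-6 M.
pOH = 5.26, so pH = 14.00 - 5.26 = 8.74.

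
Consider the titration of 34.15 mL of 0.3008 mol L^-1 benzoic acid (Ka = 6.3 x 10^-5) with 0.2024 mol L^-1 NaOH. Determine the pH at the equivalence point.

8.64

n(C6H5COOH) = 0.3008 x 0.03415 = 0.01027 mol; V(NaOH) at equivalence = 0.01027/0.2024 = 0.05075 L.
At equivalence all the acid is converted to C6H5COO-; total volume = 0.03415 + 0.05075 = 0.08490 L, so [C6H5COO-] = 0.01027/0.08490 = 0.1210 M.
Kb = Kw/Ka = 1.0e-14 / 6.3 x 10^-5 = 1.59e-10.
[OH^-] = sqrt(Kb x [C6H5COO-]) = sqrt(1.59e-10 x 0.1210) = 4.38e-6 M.
pOH = 5.36, so pH = 14.00 - 5.36 = 8.64.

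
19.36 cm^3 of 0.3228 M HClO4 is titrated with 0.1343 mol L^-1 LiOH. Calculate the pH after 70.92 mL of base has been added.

n(acid) = 0.3228 x 0.01936 = 0.006249 mol; n(LiOH) added = 0.1343 x 0.07092 = 0.009525 mol.
Base is in excess by 0.009525 - 0.006249 = 0.003275 mol in a total volume of 0.09028 L.
[OH^-] = 0.003275/0.09028 = 0.03628 M, so pOH = 1.44 and pH = 14.00 - 1.44 = 12.56.

12.56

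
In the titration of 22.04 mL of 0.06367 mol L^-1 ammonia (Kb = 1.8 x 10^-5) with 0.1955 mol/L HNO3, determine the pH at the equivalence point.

5.29

n(NH3) = 0.06367 x 0.02204 = 0.001403 mol; V(HNO3) at equivalence = 0.001403/0.1955 = 0.007178 L.
At equivalence the base is fully converted to NH4+; total volume = 0.02922 L, so [NH4+] = 0.001403/0.02922 = 0.04803 M.
Ka(NH4+) = Kw/Kb = 1.0e-14 / 1.8 x 10^-5 = 5.56e-10.
[H^+] = sqrt(Ka x [NH4+]) = sqrt(5.56e-10 x 0.04803) = 5.17e-6 M.
pH = -log(5.17e-6) = 5.29.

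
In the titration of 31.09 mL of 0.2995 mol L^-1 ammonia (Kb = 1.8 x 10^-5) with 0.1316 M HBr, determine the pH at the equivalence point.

n(NH3) = 0.2995 x 0.03109 = 0.009311 mol; V(HBr) at equivalence = 0.009311/0.1316 = 0.07076 L.
At equivalence the base is fully converted to NH4+; total volume = 0.1018 L, so [NH4+] = 0.009311/0.1018 = 0.09143 M.
Ka(NH4+) = Kw/Kb = 1.0e-14 / 1.8 x 10^-5 = 5.56e-10.
[H^+] = sqrt(Ka x [NH4+]) = sqrt(5.56e-10 x 0.09143) = 7.13e-6 M.
pH = -log(7.13e-6) = 5.15.

5.15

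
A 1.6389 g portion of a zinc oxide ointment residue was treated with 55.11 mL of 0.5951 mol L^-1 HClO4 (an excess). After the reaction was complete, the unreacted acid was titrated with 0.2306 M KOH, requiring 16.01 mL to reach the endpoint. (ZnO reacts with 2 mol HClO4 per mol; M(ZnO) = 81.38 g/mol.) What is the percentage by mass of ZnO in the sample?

72.3%

Total n(HClO4) added = 0.5951 x 0.05511 = 0.03280 mol.
n(KOH) used = 0.2306 x 0.01601 = 0.003692 mol, which equals the excess n(HClO4).
So n(HClO4) consumed by the sample = 0.03280 - 0.003692 = 0.02910 mol.
n(ZnO) = 0.02910 / 2 = 0.01455 mol.
mass ZnO = 0.01455 x 81.38 = 1.184 g, so %ZnO = 1.184/1.6389 x 100 = 72.3%.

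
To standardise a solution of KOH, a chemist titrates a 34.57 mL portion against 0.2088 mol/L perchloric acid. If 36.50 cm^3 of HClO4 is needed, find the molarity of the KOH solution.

0.220 M

n(HClO4) delivered = 0.2088 x 0.03650 = 0.007621 mol.
For a 1:1 reaction, n(KOH) = 0.007621 mol.
[KOH] = 0.007621 mol / 0.03457 L = 0.220 M.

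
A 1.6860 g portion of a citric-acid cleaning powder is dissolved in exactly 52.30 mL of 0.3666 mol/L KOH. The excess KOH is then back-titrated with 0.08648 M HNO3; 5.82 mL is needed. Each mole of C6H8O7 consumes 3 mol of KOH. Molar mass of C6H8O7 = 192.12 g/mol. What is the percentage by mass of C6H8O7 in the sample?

70.9%

Total n(KOH) added = 0.3666 x 0.05230 = 0.01917 mol.
n(HNO3) used = 0.08648 x 0.005820 = 0.0005033 mol, which equals the excess n(KOH).
So n(KOH) consumed by the sample = 0.01917 - 0.0005033 = 0.01867 mol.
n(C6H8O7) = 0.01867 / 3 = 0.006223 mol.
mass C6H8O7 = 0.006223 x 192.12 = 1.196 g, so %C6H8O7 = 1.196/1.6860 x 100 = 70.9%.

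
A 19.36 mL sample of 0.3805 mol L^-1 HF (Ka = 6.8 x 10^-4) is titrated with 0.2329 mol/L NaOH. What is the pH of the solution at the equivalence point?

8.16

n(HF) = 0.3805 x 0.01936 = 0.007366 mol; V(NaOH) at equivalence = 0.007366/0.2329 = 0.03163 L.
At equivalence all the acid is converted to F-; total volume = 0.01936 + 0.03163 = 0.05099 L, so [F-] = 0.007366/0.05099 = 0.1445 M.
Kb = Kw/Ka = 1.0e-14 / 6.8 x 10^-4 = 1.47e-11.
[OH^-] = sqrt(Kb x [F-]) = sqrt(1.47e-11 x 0.1445) = 1.46e-6 M.
pOH = 5.84, so pH = 14.00 - 5.84 = 8.16.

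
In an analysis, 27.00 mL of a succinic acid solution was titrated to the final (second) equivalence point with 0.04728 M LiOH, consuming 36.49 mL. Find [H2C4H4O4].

n(LiOH) = 0.04728 x 0.03649 = 0.001725 mol.
At the final (second) equivalence point, 2 mol OH^- react per mol H2C4H4O4, so n(H2C4H4O4) = 0.001725 / 2 = 0.0008626 mol.
[H2C4H4O4] = 0.0008626 / 0.02700 L = 0.0319 M.

0.0319 M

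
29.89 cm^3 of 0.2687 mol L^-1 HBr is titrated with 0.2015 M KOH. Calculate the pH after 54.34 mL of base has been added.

n(acid) = 0.2687 x 0.02989 = 0.008031 mol; n(KOH) added = 0.2015 x 0.05434 = 0.01095 mol.
Base is in excess by 0.01095 - 0.008031 = 0.002918 mol in a total volume of 0.08423 L.
[OH^-] = 0.002918/0.08423 = 0.03464 M, so pOH = 1.46 and pH = 14.00 - 1.46 = 12.54.

12.54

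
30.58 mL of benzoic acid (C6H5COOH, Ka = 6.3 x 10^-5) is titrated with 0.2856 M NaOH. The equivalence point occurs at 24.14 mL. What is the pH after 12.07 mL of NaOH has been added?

12.07 mL is exactly half the equivalence volume (24.14/2), i.e. the half-equivalence point.
There, n(HA) = n(A^-), so pH = pKa = -log(6.3 x 10^-5) = 4.20.

4.20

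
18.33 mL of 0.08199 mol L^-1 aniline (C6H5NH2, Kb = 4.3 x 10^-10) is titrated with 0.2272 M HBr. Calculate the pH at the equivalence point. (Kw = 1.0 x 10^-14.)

n(C6H5NH2) = 0.08199 x 0.01833 = 0.001503 mol; V(HBr) at equivalence = 0.001503/0.2272 = 0.006615 L.
At equivalence the base is fully converted to C6H5NH3+; total volume = 0.02494 L, so [C6H5NH3+] = 0.001503/0.02494 = 0.06025 M.
Ka(C6H5NH3+) = Kw/Kb = 1.0e-14 / 4.3 x 10^-10 = 2.33e-5.
[H^+] = sqrt(Ka x [C6H5NH3+]) = sqrt(2.33e-5 x 0.06025) = 0.00118 M.
pH = -log(0.00118) = 2.93.

2.93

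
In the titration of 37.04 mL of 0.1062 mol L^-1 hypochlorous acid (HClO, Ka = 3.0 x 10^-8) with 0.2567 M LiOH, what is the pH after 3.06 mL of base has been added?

Initial n(HClO) = 0.1062 x 0.03704 = 0.003934 mol.
n(LiOH) added = 0.2567 x 0.003060 = 0.0007855 mol, converting that many moles of HClO to ClO-.
Remaining n(HClO) = 0.003148 mol; n(ClO-) = 0.0007855 mol.
By Henderson-Hasselbalch, pH = pKa + log([A^-]/[HA]) = 7.52 + log(0.0007855/0.003148) = 7.52 + (-0.60) = 6.92.

6.92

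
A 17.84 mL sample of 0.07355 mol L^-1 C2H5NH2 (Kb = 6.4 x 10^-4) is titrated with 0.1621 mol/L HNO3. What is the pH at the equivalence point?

6.05

n(C2H5NH2) = 0.07355 x 0.01784 = 0.001312 mol; V(HNO3) at equivalence = 0.001312/0.1621 = 0.008095 L.
At equivalence the base is fully converted to C2H5NH3+; total volume = 0.02593 L, so [C2H5NH3+] = 0.001312/0.02593 = 0.05059 M.
Ka(C2H5NH3+) = Kw/Kb = 1.0e-14 / 6.4 x 10^-4 = 1.56e-11.
[H^+] = sqrt(Ka x [C2H5NH3+]) = sqrt(1.56e-11 x 0.05059) = 8.89e-7 M.
pH = -log(8.89e-7) = 6.05.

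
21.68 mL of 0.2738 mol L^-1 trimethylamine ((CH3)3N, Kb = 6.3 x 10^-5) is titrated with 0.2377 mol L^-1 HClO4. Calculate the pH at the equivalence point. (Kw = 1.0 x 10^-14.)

5.35

n((CH3)3N) = 0.2738 x 0.02168 = 0.005936 mol; V(HClO4) at equivalence = 0.005936/0.2377 = 0.02497 L.
At equivalence the base is fully converted to (CH3)3NH+; total volume = 0.04665 L, so [(CH3)3NH+] = 0.005936/0.04665 = 0.1272 M.
Ka((CH3)3NH+) = Kw/Kb = 1.0e-14 / 6.3 x 10^-5 = 1.59e-10.
[H^+] = sqrt(Ka x [(CH3)3NH+]) = sqrt(1.59e-10 x 0.1272) = 4.49e-6 M.
pH = -log(4.49e-6) = 5.35.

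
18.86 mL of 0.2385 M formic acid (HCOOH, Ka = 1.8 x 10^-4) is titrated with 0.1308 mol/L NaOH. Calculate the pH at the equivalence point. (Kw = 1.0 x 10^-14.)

n(HCOOH) = 0.2385 x 0.01886 = 0.004498 mol; V(NaOH) at equivalence = 0.004498/0.1308 = 0.03439 L.
At equivalence all the acid is converted to HCOO-; total volume = 0.01886 + 0.03439 = 0.05325 L, so [HCOO-] = 0.004498/0.05325 = 0.08447 M.
Kb = Kw/Ka = 1.0e-14 / 1.8 x 10^-4 = 5.56e-11.
[OH^-] = sqrt(Kb x [HCOO-]) = sqrt(5.56e-11 x 0.08447) = 2.17e-6 M.
pOH = 5.66, so pH = 14.00 - 5.66 = 8.34.

8.34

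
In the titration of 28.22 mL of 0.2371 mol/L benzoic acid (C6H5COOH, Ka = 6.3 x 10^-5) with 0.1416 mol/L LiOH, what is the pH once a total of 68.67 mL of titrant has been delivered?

n(acid) = 0.2371 x 0.02822 = 0.006691 mol; n(LiOH) added = 0.1416 x 0.06867 = 0.009724 mol.
Base is in excess by 0.009724 - 0.006691 = 0.003033 mol in a total volume of 0.09689 L.
[OH^-] = 0.003033/0.09689 = 0.03130 M, so pOH = 1.50 and pH = 14.00 - 1.50 = 12.50.

12.50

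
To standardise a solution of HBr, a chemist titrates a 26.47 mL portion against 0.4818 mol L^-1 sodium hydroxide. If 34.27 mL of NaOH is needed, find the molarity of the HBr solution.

0.624 M

n(NaOH) delivered = 0.4818 x 0.03427 = 0.01651 mol.
For a 1:1 reaction, n(HBr) = 0.01651 mol.
[HBr] = 0.01651 mol / 0.02647 L = 0.624 M.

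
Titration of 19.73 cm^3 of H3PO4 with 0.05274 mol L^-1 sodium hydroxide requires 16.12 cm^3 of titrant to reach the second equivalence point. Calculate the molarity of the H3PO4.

n(NaOH) = 0.05274 x 0.01612 = 0.0008502 mol.
At the second equivalence point, 2 mol OH^- react per mol H3PO4, so n(H3PO4) = 0.0008502 / 2 = 0.0004251 mol.
[H3PO4] = 0.0004251 / 0.01973 L = 0.0215 M.

0.0215 M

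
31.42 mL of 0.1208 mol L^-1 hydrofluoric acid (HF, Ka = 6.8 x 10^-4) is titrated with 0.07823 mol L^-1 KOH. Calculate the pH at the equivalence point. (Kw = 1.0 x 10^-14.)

n(HF) = 0.1208 x 0.03142 = 0.003796 mol; V(KOH) at equivalence = 0.003796/0.07823 = 0.04852 L.
At equivalence all the acid is converted to F-; total volume = 0.03142 + 0.04852 = 0.07994 L, so [F-] = 0.003796/0.07994 = 0.04748 M.
Kb = Kw/Ka = 1.0e-14 / 6.8 x 10^-4 = 1.47e-11.
[OH^-] = sqrt(Kb x [F-]) = sqrt(1.47e-11 x 0.04748) = 8.36e-7 M.
pOH = 6.08, so pH = 14.00 - 6.08 = 7.92.

7.92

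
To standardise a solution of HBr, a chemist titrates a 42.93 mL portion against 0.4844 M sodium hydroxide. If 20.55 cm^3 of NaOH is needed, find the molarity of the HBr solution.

0.232 M

n(NaOH) delivered = 0.4844 x 0.02055 = 0.009954 mol.
For a 1:1 reaction, n(HBr) = 0.009954 mol.
[HBr] = 0.009954 mol / 0.04293 L = 0.232 M.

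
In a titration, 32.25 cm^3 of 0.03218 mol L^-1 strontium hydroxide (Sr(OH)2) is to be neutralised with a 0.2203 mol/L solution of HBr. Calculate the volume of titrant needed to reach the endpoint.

n(Sr(OH)2) = 0.03218 mol/L x 0.03225 L = 0.001038 mol.
The neutralisation is 1 Sr(OH)2 : 2 HBr, so n(HBr) = 0.001038 x 2/1 = 0.002076 mol.
V(HBr) = 0.002076 / 0.2203 = 0.009422 L = 9.42 mL.

9.42 mL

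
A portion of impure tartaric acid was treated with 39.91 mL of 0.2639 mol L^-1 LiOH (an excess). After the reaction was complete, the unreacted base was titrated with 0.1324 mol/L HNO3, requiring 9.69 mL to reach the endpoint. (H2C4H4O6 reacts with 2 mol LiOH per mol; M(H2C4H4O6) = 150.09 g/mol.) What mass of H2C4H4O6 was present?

Total n(LiOH) added = 0.2639 x 0.03991 = 0.01053 mol.
n(HNO3) used = 0.1324 x 0.009690 = 0.001283 mol, which equals the excess n(LiOH).
So n(LiOH) consumed by the sample = 0.01053 - 0.001283 = 0.009249 mol.
n(H2C4H4O6) = 0.009249 / 2 = 0.004625 mol.
mass = 0.004625 mol x 150.09 g/mol = 0.694 g.

0.694 g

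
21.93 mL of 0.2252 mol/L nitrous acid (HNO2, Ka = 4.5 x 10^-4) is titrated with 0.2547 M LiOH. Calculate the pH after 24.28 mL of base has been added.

n(acid) = 0.2252 x 0.02193 = 0.004939 mol; n(LiOH) added = 0.2547 x 0.02428 = 0.006184 mol.
Base is in excess by 0.006184 - 0.004939 = 0.001245 mol in a total volume of 0.04621 L.
[OH^-] = 0.001245/0.04621 = 0.02695 M, so pOH = 1.57 and pH = 14.00 - 1.57 = 12.43.

12.43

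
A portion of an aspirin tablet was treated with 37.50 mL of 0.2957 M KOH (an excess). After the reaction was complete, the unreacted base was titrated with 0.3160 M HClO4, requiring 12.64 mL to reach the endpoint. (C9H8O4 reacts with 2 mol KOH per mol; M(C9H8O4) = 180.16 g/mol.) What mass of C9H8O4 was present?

0.639 g

Total n(KOH) added = 0.2957 x 0.03750 = 0.01109 mol.
n(HClO4) used = 0.3160 x 0.01264 = 0.003994 mol, which equals the excess n(KOH).
So n(KOH) consumed by the sample = 0.01109 - 0.003994 = 0.007095 mol.
n(C9H8O4) = 0.007095 / 2 = 0.003547 mol.
mass = 0.003547 mol x 180.16 g/mol = 0.639 g.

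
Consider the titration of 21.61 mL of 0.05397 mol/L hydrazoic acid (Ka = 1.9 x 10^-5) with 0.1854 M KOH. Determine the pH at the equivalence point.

n(HN3) = 0.05397 x 0.02161 = 0.001166 mol; V(KOH) at equivalence = 0.001166/0.1854 = 0.006291 L.
At equivalence all the acid is converted to N3-; total volume = 0.02161 + 0.006291 = 0.02790 L, so [N3-] = 0.001166/0.02790 = 0.04180 M.
Kb = Kw/Ka = 1.0e-14 / 1.9 x 10^-5 = 5.26e-10.
[OH^-] = sqrt(Kb x [N3-]) = sqrt(5.26e-10 x 0.04180) = 4.69e-6 M.
pOH = 5.33, so pH = 14.00 - 5.33 = 8.67.

8.67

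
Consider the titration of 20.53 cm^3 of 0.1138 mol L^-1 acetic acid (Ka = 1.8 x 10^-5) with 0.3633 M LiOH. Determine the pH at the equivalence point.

8.84

n(CH3COOH) = 0.1138 x 0.02053 = 0.002336 mol; V(LiOH) at equivalence = 0.002336/0.3633 = 0.006431 L.
At equivalence all the acid is converted to CH3COO-; total volume = 0.02053 + 0.006431 = 0.02696 L, so [CH3COO-] = 0.002336/0.02696 = 0.08666 M.
Kb = Kw/Ka = 1.0e-14 / 1.8 x 10^-5 = 5.56e-10.
[OH^-] = sqrt(Kb x [CH3COO-]) = sqrt(5.56e-10 x 0.08666) = 6.94e-6 M.
pOH = 5.16, so pH = 14.00 - 5.16 = 8.84.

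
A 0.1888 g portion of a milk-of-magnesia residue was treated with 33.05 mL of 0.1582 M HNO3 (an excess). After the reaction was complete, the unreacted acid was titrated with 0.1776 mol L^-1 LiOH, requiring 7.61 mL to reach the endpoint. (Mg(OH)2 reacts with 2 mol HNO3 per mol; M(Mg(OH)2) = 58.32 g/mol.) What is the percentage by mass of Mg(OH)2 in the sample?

Total n(HNO3) added = 0.1582 x 0.03305 = 0.005229 mol.
n(LiOH) used = 0.1776 x 0.007610 = 0.001352 mol, which equals the excess n(HNO3).
So n(HNO3) consumed by the sample = 0.005229 - 0.001352 = 0.003877 mol.
n(Mg(OH)2) = 0.003877 / 2 = 0.001938 mol.
mass Mg(OH)2 = 0.001938 x 58.32 = 0.1131 g, so %Mg(OH)2 = 0.1131/0.1888 x 100 = 59.9%.

59.9%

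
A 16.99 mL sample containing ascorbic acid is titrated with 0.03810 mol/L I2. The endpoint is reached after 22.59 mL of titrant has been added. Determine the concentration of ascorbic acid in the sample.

n(I2) = 0.03810 x 0.02259 = 0.0008607 mol.
From the balanced equation, 1 mol I2 reacts with 1 mol ascorbic acid, so n(ascorbic acid) = 0.0008607 x 1/1 = 0.0008607 mol.
[ascorbic acid] = 0.0008607 / 0.01699 L = 0.0507 M.

0.0507 M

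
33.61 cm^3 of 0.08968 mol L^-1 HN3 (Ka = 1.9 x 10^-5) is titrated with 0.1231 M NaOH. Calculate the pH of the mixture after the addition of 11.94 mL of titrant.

4.70

Initial n(HN3) = 0.08968 x 0.03361 = 0.003014 mol.
n(NaOH) added = 0.1231 x 0.01194 = 0.001470 mol, converting that many moles of HN3 to N3-.
Remaining n(HN3) = 0.001544 mol; n(N3-) = 0.001470 mol.
By Henderson-Hasselbalch, pH = pKa + log([A^-]/[HA]) = 4.72 + log(0.001470/0.001544) = 4.72 + (-0.02) = 4.70.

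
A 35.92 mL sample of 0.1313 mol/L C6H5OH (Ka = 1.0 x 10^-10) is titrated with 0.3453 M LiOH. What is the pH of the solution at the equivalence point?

11.49

n(C6H5OH) = 0.1313 x 0.03592 = 0.004716 mol; V(LiOH) at equivalence = 0.004716/0.3453 = 0.01366 L.
At equivalence all the acid is converted to C6H5O-; total volume = 0.03592 + 0.01366 = 0.04958 L, so [C6H5O-] = 0.004716/0.04958 = 0.09513 M.
Kb = Kw/Ka = 1.0e-14 / 1.0 x 10^-10 = 0.000100.
[OH^-] = sqrt(Kb x [C6H5O-]) = sqrt(0.000100 x 0.09513) = 0.00308 M.
pOH = 2.51, so pH = 14.00 - 2.51 = 11.49.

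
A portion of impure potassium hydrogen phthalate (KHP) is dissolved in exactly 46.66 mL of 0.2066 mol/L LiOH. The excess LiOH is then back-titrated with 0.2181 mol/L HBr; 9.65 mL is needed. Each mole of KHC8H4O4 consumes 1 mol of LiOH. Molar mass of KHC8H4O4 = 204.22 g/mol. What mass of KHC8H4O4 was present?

Total n(LiOH) added = 0.2066 x 0.04666 = 0.009640 mol.
n(HBr) used = 0.2181 x 0.009650 = 0.002105 mol, which equals the excess n(LiOH).
So n(LiOH) consumed by the sample = 0.009640 - 0.002105 = 0.007535 mol.
n(KHC8H4O4) = 0.007535 / 1 = 0.007535 mol.
mass = 0.007535 mol x 204.22 g/mol = 1.54 g.

1.54 g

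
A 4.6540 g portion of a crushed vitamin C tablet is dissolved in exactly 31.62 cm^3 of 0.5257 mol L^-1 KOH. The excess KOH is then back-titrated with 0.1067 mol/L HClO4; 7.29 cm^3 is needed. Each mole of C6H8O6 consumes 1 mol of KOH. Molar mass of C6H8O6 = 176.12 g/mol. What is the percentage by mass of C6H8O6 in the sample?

60.0%

Total n(KOH) added = 0.5257 x 0.03162 = 0.01662 mol.
n(HClO4) used = 0.1067 x 0.007290 = 0.0007778 mol, which equals the excess n(KOH).
So n(KOH) consumed by the sample = 0.01662 - 0.0007778 = 0.01584 mol.
n(C6H8O6) = 0.01584 / 1 = 0.01584 mol.
mass C6H8O6 = 0.01584 x 176.12 = 2.791 g, so %C6H8O6 = 2.791/4.6540 x 100 = 60.0%.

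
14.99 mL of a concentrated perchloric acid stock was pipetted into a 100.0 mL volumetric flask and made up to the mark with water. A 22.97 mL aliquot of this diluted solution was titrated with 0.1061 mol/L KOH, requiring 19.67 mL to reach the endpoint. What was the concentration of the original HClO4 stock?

n(KOH) = 0.1061 x 0.01967 = 0.002087 mol.
n(HClO4) in the aliquot = 0.002087 mol.
[diluted HClO4] = 0.002087 / 0.02297 = 0.09086 M.
Dilution factor = 100.0/14.99 = 6.671, so [stock] = 0.09086 x 6.671 = 0.606 M.

0.606 M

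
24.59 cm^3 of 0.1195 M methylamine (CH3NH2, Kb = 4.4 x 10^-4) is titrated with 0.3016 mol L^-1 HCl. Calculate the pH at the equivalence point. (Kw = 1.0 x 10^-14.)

5.86

n(CH3NH2) = 0.1195 x 0.02459 = 0.002939 mol; V(HCl) at equivalence = 0.002939/0.3016 = 0.009743 L.
At equivalence the base is fully converted to CH3NH3+; total volume = 0.03433 L, so [CH3NH3+] = 0.002939/0.03433 = 0.08559 M.
Ka(CH3NH3+) = Kw/Kb = 1.0e-14 / 4.4 x 10^-4 = 2.27e-11.
[H^+] = sqrt(Ka x [CH3NH3+]) = sqrt(2.27e-11 x 0.08559) = 1.39e-6 M.
pH = -log(1.39e-6) = 5.86.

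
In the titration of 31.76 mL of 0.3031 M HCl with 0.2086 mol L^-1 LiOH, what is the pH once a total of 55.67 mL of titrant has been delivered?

12.36

n(acid) = 0.3031 x 0.03176 = 0.009626 mol; n(LiOH) added = 0.2086 x 0.05567 = 0.01161 mol.
Base is in excess by 0.01161 - 0.009626 = 0.001986 mol in a total volume of 0.08743 L.
[OH^-] = 0.001986/0.08743 = 0.02272 M, so pOH = 1.64 and pH = 14.00 - 1.64 = 12.36.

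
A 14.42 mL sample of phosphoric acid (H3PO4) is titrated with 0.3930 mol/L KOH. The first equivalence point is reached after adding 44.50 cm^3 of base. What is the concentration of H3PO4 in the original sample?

n(KOH) = 0.3930 x 0.04450 = 0.01749 mol.
At the first equivalence point, 1 mol OH^- react per mol H3PO4, so n(H3PO4) = 0.01749 / 1 = 0.01749 mol.
[H3PO4] = 0.01749 / 0.01442 L = 1.21 M.

1.21 M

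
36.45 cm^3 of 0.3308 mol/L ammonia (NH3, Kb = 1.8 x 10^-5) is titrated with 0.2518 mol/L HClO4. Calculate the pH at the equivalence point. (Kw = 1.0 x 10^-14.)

5.05

n(NH3) = 0.3308 x 0.03645 = 0.01206 mol; V(HClO4) at equivalence = 0.01206/0.2518 = 0.04789 L.
At equivalence the base is fully converted to NH4+; total volume = 0.08434 L, so [NH4+] = 0.01206/0.08434 = 0.1430 M.
Ka(NH4+) = Kw/Kb = 1.0e-14 / 1.8 x 10^-5 = 5.56e-10.
[H^+] = sqrt(Ka x [NH4+]) = sqrt(5.56e-10 x 0.1430) = 8.91e-6 M.
pH = -log(8.91e-6) = 5.05.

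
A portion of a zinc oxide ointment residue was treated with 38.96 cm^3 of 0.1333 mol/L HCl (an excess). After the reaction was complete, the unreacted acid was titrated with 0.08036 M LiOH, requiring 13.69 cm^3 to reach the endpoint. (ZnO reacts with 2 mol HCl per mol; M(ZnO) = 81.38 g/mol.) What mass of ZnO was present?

Total n(HCl) added = 0.1333 x 0.03896 = 0.005193 mol.
n(LiOH) used = 0.08036 x 0.01369 = 0.001100 mol, which equals the excess n(HCl).
So n(HCl) consumed by the sample = 0.005193 - 0.001100 = 0.004093 mol.
n(ZnO) = 0.004093 / 2 = 0.002047 mol.
mass = 0.002047 mol x 81.38 g/mol = 0.167 g.

0.167 g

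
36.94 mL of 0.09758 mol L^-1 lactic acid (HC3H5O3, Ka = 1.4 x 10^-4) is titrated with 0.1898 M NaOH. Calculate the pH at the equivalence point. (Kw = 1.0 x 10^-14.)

8.33

n(HC3H5O3) = 0.09758 x 0.03694 = 0.003605 mol; V(NaOH) at equivalence = 0.003605/0.1898 = 0.01899 L.
At equivalence all the acid is converted to C3H5O3-; total volume = 0.03694 + 0.01899 = 0.05593 L, so [C3H5O3-] = 0.003605/0.05593 = 0.06445 M.
Kb = Kw/Ka = 1.0e-14 / 1.4 x 10^-4 = 7.14e-11.
[OH^-] = sqrt(Kb x [C3H5O3-]) = sqrt(7.14e-11 x 0.06445) = 2.15e-6 M.
pOH = 5.67, so pH = 14.00 - 5.67 = 8.33.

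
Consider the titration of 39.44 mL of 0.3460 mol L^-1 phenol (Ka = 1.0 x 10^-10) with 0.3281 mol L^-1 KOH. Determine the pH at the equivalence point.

n(C6H5OH) = 0.3460 x 0.03944 = 0.01365 mol; V(KOH) at equivalence = 0.01365/0.3281 = 0.04159 L.
At equivalence all the acid is converted to C6H5O-; total volume = 0.03944 + 0.04159 = 0.08103 L, so [C6H5O-] = 0.01365/0.08103 = 0.1684 M.
Kb = Kw/Ka = 1.0e-14 / 1.0 x 10^-10 = 0.000100.
[OH^-] = sqrt(Kb x [C6H5O-]) = sqrt(0.000100 x 0.1684) = 0.00410 M.
pOH = 2.39, so pH = 14.00 - 2.39 = 11.61.

11.61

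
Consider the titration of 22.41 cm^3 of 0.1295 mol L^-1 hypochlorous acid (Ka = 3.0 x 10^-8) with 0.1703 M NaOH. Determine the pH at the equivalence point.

n(HClO) = 0.1295 x 0.02241 = 0.002902 mol; V(NaOH) at equivalence = 0.002902/0.1703 = 0.01704 L.
At equivalence all the acid is converted to ClO-; total volume = 0.02241 + 0.01704 = 0.03945 L, so [ClO-] = 0.002902/0.03945 = 0.07356 M.
Kb = Kw/Ka = 1.0e-14 / 3.0 x 10^-8 = 3.33e-7.
[OH^-] = sqrt(Kb x [ClO-]) = sqrt(3.33e-7 x 0.07356) = 0.000157 M.
pOH = 3.81, so pH = 14.00 - 3.81 = 10.19.

10.19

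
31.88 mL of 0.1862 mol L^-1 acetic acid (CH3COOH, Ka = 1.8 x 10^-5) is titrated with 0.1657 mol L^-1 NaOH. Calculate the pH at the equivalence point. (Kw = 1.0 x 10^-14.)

n(CH3COOH) = 0.1862 x 0.03188 = 0.005936 mol; V(NaOH) at equivalence = 0.005936/0.1657 = 0.03582 L.
At equivalence all the acid is converted to CH3COO-; total volume = 0.03188 + 0.03582 = 0.06770 L, so [CH3COO-] = 0.005936/0.06770 = 0.08768 M.
Kb = Kw/Ka = 1.0e-14 / 1.8 x 10^-5 = 5.56e-10.
[OH^-] = sqrt(Kb x [CH3COO-]) = sqrt(5.56e-10 x 0.08768) = 6.98e-6 M.
pOH = 5.16, so pH = 14.00 - 5.16 = 8.84.

8.84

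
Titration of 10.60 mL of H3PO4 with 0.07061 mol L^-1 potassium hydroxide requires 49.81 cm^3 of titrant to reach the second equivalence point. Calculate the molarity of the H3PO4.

0.166 M

n(KOH) = 0.07061 x 0.04981 = 0.003517 mol.
At the second equivalence point, 2 mol OH^- react per mol H3PO4, so n(H3PO4) = 0.003517 / 2 = 0.001759 mol.
[H3PO4] = 0.001759 / 0.01060 L = 0.166 M.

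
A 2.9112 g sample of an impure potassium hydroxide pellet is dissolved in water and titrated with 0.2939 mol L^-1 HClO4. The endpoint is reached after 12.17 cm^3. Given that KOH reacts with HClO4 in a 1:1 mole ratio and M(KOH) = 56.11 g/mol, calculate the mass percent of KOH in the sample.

n(HClO4) = 0.2939 x 0.01217 = 0.003577 mol.
n(KOH) = 0.003577 / 1 = 0.003577 mol.
mass of KOH = 0.003577 x 56.11 = 0.2007 g.
% purity = 0.2007 / 2.9112 x 100 = 6.89%.

6.89%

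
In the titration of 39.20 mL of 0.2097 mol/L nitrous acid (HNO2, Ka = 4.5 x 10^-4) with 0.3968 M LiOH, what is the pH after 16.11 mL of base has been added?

Initial n(HNO2) = 0.2097 x 0.03920 = 0.008220 mol.
n(LiOH) added = 0.3968 x 0.01611 = 0.006392 mol, converting that many moles of HNO2 to NO2-.
Remaining n(HNO2) = 0.001828 mol; n(NO2-) = 0.006392 mol.
By Henderson-Hasselbalch, pH = pKa + log([A^-]/[HA]) = 3.35 + log(0.006392/0.001828) = 3.35 + (+0.54) = 3.89.

3.89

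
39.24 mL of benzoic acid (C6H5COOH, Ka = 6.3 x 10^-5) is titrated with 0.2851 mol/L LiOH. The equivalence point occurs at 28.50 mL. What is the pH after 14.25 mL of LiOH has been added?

14.25 mL is exactly half the equivalence volume (28.50/2), i.e. the half-equivalence point.
There, n(HA) = n(A^-), so pH = pKa = -log(6.3 x 10^-5) = 4.20.

4.20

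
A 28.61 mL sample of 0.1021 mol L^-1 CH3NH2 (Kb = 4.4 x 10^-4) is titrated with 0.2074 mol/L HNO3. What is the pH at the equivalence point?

n(CH3NH2) = 0.1021 x 0.02861 = 0.002921 mol; V(HNO3) at equivalence = 0.002921/0.2074 = 0.01408 L.
At equivalence the base is fully converted to CH3NH3+; total volume = 0.04269 L, so [CH3NH3+] = 0.002921/0.04269 = 0.06842 M.
Ka(CH3NH3+) = Kw/Kb = 1.0e-14 / 4.4 x 10^-4 = 2.27e-11.
[H^+] = sqrt(Ka x [CH3NH3+]) = sqrt(2.27e-11 x 0.06842) = 1.25e-6 M.
pH = -log(1.25e-6) = 5.90.

5.90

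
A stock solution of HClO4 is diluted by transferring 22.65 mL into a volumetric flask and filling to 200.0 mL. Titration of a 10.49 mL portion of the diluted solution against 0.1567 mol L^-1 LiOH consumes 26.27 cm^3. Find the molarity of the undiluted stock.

3.47 M

n(LiOH) = 0.1567 x 0.02627 = 0.004117 mol.
n(HClO4) in the aliquot = 0.004117 mol.
[diluted HClO4] = 0.004117 / 0.01049 = 0.3924 M.
Dilution factor = 200.0/22.65 = 8.830, so [stock] = 0.3924 x 8.830 = 3.47 M.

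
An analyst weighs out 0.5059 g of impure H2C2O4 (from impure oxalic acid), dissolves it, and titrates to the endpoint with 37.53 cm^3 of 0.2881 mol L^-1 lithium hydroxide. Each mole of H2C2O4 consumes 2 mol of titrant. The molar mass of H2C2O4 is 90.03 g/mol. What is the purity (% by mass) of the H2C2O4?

96.2%

n(LiOH) = 0.2881 x 0.03753 = 0.01081 mol.
n(H2C2O4) = 0.01081 / 2 = 0.005406 mol.
mass of H2C2O4 = 0.005406 x 90.03 = 0.4867 g.
% purity = 0.4867 / 0.5059 x 100 = 96.2%.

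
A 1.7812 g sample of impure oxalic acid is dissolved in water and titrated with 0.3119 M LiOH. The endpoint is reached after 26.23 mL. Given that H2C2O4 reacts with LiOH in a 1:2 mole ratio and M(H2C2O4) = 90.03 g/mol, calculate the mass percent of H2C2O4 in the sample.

n(LiOH) = 0.3119 x 0.02623 = 0.008181 mol.
n(H2C2O4) = 0.008181 / 2 = 0.004091 mol.
mass of H2C2O4 = 0.004091 x 90.03 = 0.3683 g.
% purity = 0.3683 / 1.7812 x 100 = 20.7%.

20.7%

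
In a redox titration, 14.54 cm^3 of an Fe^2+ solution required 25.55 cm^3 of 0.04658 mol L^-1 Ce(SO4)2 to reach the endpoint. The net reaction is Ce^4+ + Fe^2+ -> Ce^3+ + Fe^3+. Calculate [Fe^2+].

0.0819 M

n(Ce(SO4)2) = 0.04658 x 0.02555 = 0.001190 mol.
From the balanced equation, 1 mol Ce(SO4)2 reacts with 1 mol Fe^2+, so n(Fe^2+) = 0.001190 x 1/1 = 0.001190 mol.
[Fe^2+] = 0.001190 / 0.01454 L = 0.0819 M.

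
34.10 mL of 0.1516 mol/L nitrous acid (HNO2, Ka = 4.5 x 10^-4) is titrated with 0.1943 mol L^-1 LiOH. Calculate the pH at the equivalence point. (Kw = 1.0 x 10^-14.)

8.14

n(HNO2) = 0.1516 x 0.03410 = 0.005170 mol; V(LiOH) at equivalence = 0.005170/0.1943 = 0.02661 L.
At equivalence all the acid is converted to NO2-; total volume = 0.03410 + 0.02661 = 0.06071 L, so [NO2-] = 0.005170/0.06071 = 0.08516 M.
Kb = Kw/Ka = 1.0e-14 / 4.5 x 10^-4 = 2.22e-11.
[OH^-] = sqrt(Kb x [NO2-]) = sqrt(2.22e-11 x 0.08516) = 1.38e-6 M.
pOH = 5.86, so pH = 14.00 - 5.86 = 8.14.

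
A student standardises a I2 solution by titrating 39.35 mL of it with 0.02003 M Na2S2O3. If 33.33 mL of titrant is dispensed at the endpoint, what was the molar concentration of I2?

n(Na2S2O3) = 0.02003 x 0.03333 = 0.0006676 mol.
From the balanced equation, 2 mol Na2S2O3 reacts with 1 mol I2, so n(I2) = 0.0006676 x 1/2 = 0.0003338 mol.
[I2] = 0.0003338 / 0.03935 L = 0.00848 M.

0.00848 M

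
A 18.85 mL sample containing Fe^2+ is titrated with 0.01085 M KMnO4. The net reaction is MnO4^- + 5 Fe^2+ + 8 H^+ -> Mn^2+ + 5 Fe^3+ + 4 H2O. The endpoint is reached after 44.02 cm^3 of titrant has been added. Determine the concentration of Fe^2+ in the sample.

0.127 M

n(KMnO4) = 0.01085 x 0.04402 = 0.0004776 mol.
From the balanced equation, 1 mol KMnO4 reacts with 5 mol Fe^2+, so n(Fe^2+) = 0.0004776 x 5/1 = 0.002388 mol.
[Fe^2+] = 0.002388 / 0.01885 L = 0.127 M.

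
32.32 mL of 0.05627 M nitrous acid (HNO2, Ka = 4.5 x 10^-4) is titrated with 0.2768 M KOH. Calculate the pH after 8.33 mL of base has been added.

n(acid) = 0.05627 x 0.03232 = 0.001819 mol; n(KOH) added = 0.2768 x 0.008330 = 0.002306 mol.
Base is in excess by 0.002306 - 0.001819 = 0.0004871 mol in a total volume of 0.04065 L.
[OH^-] = 0.0004871/0.04065 = 0.01198 M, so pOH = 1.92 and pH = 14.00 - 1.92 = 12.08.

12.08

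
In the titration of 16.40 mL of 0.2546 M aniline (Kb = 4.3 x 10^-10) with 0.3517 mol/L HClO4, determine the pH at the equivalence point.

2.73

n(C6H5NH2) = 0.2546 x 0.01640 = 0.004175 mol; V(HClO4) at equivalence = 0.004175/0.3517 = 0.01187 L.
At equivalence the base is fully converted to C6H5NH3+; total volume = 0.02827 L, so [C6H5NH3+] = 0.004175/0.02827 = 0.1477 M.
Ka(C6H5NH3+) = Kw/Kb = 1.0e-14 / 4.3 x 10^-10 = 2.33e-5.
[H^+] = sqrt(Ka x [C6H5NH3+]) = sqrt(2.33e-5 x 0.1477) = 0.00185 M.
pH = -log(0.00185) = 2.73.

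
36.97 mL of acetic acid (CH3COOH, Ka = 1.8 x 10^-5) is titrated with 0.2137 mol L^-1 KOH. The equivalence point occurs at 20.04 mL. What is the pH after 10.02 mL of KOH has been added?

10.02 mL is exactly half the equivalence volume (20.04/2), i.e. the half-equivalence point.
There, n(HA) = n(A^-), so pH = pKa = -log(1.8 x 10^-5) = 4.74.

4.74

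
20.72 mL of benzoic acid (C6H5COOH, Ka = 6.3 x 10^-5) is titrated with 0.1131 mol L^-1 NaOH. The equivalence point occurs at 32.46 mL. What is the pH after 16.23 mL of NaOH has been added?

4.20

16.23 mL is exactly half the equivalence volume (32.46/2), i.e. the half-equivalence point.
There, n(HA) = n(A^-), so pH = pKa = -log(6.3 x 10^-5) = 4.20.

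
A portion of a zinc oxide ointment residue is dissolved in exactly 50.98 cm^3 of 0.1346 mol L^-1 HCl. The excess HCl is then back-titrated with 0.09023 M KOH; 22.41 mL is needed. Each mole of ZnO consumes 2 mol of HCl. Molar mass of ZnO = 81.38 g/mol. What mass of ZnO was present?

Total n(HCl) added = 0.1346 x 0.05098 = 0.006862 mol.
n(KOH) used = 0.09023 x 0.02241 = 0.002022 mol, which equals the excess n(HCl).
So n(HCl) consumed by the sample = 0.006862 - 0.002022 = 0.004840 mol.
n(ZnO) = 0.004840 / 2 = 0.002420 mol.
mass = 0.002420 mol x 81.38 g/mol = 0.197 g.

0.197 g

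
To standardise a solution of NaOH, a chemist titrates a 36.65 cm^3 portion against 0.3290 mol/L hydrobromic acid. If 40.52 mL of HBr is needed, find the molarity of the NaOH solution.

0.364 M

n(HBr) delivered = 0.3290 x 0.04052 = 0.01333 mol.
For a 1:1 reaction, n(NaOH) = 0.01333 mol.
[NaOH] = 0.01333 mol / 0.03665 L = 0.364 M.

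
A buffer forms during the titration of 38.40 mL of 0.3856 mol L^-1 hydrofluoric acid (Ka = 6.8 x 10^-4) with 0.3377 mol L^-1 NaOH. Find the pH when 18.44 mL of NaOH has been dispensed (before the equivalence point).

3.03

Initial n(HF) = 0.3856 x 0.03840 = 0.01481 mol.
n(NaOH) added = 0.3377 x 0.01844 = 0.006227 mol, converting that many moles of HF to F-.
Remaining n(HF) = 0.008580 mol; n(F-) = 0.006227 mol.
By Henderson-Hasselbalch, pH = pKa + log([A^-]/[HA]) = 3.17 + log(0.006227/0.008580) = 3.17 + (-0.14) = 3.03.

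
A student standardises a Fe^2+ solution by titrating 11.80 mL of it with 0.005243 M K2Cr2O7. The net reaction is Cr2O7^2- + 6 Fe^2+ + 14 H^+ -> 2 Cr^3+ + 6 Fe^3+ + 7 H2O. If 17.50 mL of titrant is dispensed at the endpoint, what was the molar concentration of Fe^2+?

n(K2Cr2O7) = 0.005243 x 0.01750 = 9.175e-5 mol.
From the balanced equation, 1 mol K2Cr2O7 reacts with 6 mol Fe^2+, so n(Fe^2+) = 9.175e-5 x 6/1 = 0.0005505 mol.
[Fe^2+] = 0.0005505 / 0.01180 L = 0.0467 M.

0.0467 M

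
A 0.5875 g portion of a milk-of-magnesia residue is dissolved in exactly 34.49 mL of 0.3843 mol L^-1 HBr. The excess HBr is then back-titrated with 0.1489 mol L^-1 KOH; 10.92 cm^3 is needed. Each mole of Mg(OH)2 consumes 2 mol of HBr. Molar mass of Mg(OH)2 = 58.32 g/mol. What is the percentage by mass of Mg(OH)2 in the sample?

57.7%

Total n(HBr) added = 0.3843 x 0.03449 = 0.01325 mol.
n(KOH) used = 0.1489 x 0.01092 = 0.001626 mol, which equals the excess n(HBr).
So n(HBr) consumed by the sample = 0.01325 - 0.001626 = 0.01163 mol.
n(Mg(OH)2) = 0.01163 / 2 = 0.005814 mol.
mass Mg(OH)2 = 0.005814 x 58.32 = 0.3391 g, so %Mg(OH)2 = 0.3391/0.5875 x 100 = 57.7%.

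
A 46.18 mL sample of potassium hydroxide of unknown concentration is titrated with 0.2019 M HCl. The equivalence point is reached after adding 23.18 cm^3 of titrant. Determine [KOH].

0.101 M

n(HCl) delivered = 0.2019 x 0.02318 = 0.004680 mol.
For a 1:1 reaction, n(KOH) = 0.004680 mol.
[KOH] = 0.004680 mol / 0.04618 L = 0.101 M.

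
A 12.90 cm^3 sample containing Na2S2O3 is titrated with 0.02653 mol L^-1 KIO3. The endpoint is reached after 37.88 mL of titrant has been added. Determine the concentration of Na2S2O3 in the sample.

n(KIO3) = 0.02653 x 0.03788 = 0.001005 mol.
From the balanced equation, 1 mol KIO3 reacts with 6 mol Na2S2O3, so n(Na2S2O3) = 0.001005 x 6/1 = 0.006030 mol.
[Na2S2O3] = 0.006030 / 0.01290 L = 0.467 M.

0.467 M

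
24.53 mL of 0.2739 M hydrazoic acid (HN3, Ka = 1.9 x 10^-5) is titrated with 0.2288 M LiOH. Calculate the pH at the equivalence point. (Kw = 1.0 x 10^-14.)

n(HN3) = 0.2739 x 0.02453 = 0.006719 mol; V(LiOH) at equivalence = 0.006719/0.2288 = 0.02937 L.
At equivalence all the acid is converted to N3-; total volume = 0.02453 + 0.02937 = 0.05390 L, so [N3-] = 0.006719/0.05390 = 0.1247 M.
Kb = Kw/Ka = 1.0e-14 / 1.9 x 10^-5 = 5.26e-10.
[OH^-] = sqrt(Kb x [N3-]) = sqrt(5.26e-10 x 0.1247) = 8.10e-6 M.
pOH = 5.09, so pH = 14.00 - 5.09 = 8.91.

8.91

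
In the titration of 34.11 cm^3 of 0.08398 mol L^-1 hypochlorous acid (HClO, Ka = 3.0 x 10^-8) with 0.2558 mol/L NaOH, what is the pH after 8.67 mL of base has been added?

8.06

Initial n(HClO) = 0.08398 x 0.03411 = 0.002865 mol.
n(NaOH) added = 0.2558 x 0.008670 = 0.002218 mol, converting that many moles of HClO to ClO-.
Remaining n(HClO) = 0.0006468 mol; n(ClO-) = 0.002218 mol.
By Henderson-Hasselbalch, pH = pKa + log([A^-]/[HA]) = 7.52 + log(0.002218/0.0006468) = 7.52 + (+0.54) = 8.06.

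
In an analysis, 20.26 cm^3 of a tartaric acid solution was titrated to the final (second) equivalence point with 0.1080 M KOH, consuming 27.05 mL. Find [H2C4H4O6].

0.0721 M

n(KOH) = 0.1080 x 0.02705 = 0.002921 mol.
At the final (second) equivalence point, 2 mol OH^- react per mol H2C4H4O6, so n(H2C4H4O6) = 0.002921 / 2 = 0.001461 mol.
[H2C4H4O6] = 0.001461 / 0.02026 L = 0.0721 M.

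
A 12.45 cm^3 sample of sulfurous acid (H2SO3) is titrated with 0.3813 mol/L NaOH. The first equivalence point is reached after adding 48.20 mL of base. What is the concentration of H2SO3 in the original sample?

1.48 M

n(NaOH) = 0.3813 x 0.04820 = 0.01838 mol.
At the first equivalence point, 1 mol OH^- react per mol H2SO3, so n(H2SO3) = 0.01838 / 1 = 0.01838 mol.
[H2SO3] = 0.01838 / 0.01245 L = 1.48 M.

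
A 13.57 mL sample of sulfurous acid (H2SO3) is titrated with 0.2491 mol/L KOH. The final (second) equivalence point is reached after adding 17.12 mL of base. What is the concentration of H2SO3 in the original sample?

n(KOH) = 0.2491 x 0.01712 = 0.004265 mol.
At the final (second) equivalence point, 2 mol OH^- react per mol H2SO3, so n(H2SO3) = 0.004265 / 2 = 0.002132 mol.
[H2SO3] = 0.002132 / 0.01357 L = 0.157 M.

0.157 M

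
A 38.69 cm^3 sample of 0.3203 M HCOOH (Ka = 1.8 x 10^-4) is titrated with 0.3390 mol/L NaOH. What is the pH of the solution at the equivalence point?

8.48

n(HCOOH) = 0.3203 x 0.03869 = 0.01239 mol; V(NaOH) at equivalence = 0.01239/0.3390 = 0.03656 L.
At equivalence all the acid is converted to HCOO-; total volume = 0.03869 + 0.03656 = 0.07525 L, so [HCOO-] = 0.01239/0.07525 = 0.1647 M.
Kb = Kw/Ka = 1.0e-14 / 1.8 x 10^-4 = 5.56e-11.
[OH^-] = sqrt(Kb x [HCOO-]) = sqrt(5.56e-11 x 0.1647) = 3.02e-6 M.
pOH = 5.52, so pH = 14.00 - 5.52 = 8.48.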